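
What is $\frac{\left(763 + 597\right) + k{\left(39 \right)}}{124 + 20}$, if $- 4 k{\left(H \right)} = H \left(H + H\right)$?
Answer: $\frac{1199}{288} \approx 4.1632$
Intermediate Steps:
$k{\left(H \right)} = - \frac{H^{2}}{2}$ ($k{\left(H \right)} = - \frac{H \left(H + H\right)}{4} = - \frac{H 2 H}{4} = - \frac{2 H^{2}}{4} = - \frac{H^{2}}{2}$)
$\frac{\left(763 + 597\right) + k{\left(39 \right)}}{124 + 20} = \frac{\left(763 + 597\right) - \frac{39^{2}}{2}}{124 + 20} = \frac{1360 - \frac{1521}{2}}{144} = \frac{1}{144} \cdot \frac{1199}{2} = \frac{1199}{288}$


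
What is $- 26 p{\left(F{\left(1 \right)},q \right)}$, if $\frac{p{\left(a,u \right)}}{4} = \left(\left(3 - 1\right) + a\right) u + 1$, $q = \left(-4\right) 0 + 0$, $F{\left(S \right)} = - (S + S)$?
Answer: $-104$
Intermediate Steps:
$F{\left(S \right)} = - 2 S$
$q = 0$ ($q = 0 + 0 = 0$)
$p{\left(a,u \right)} = 4 + 4 u \left(2 + a\right)$ ($p{\left(a,u \right)} = 4 \left(\left(\left(3 - 1\right) + a\right) u + 1\right) = 4 \left(\left(2 + a\right) u + 1\right) = 4 \left(u \left(2 + a\right) + 1\right) = 4 \left(1 + u \left(2 + a\right)\right) = 4 + 4 u \left(2 + a\right)$)
$- 26 p{\left(F{\left(1 \right)},q \right)} = - 26 \left(4 + 8 \cdot 0 + 4 \left(\left(-2\right) 1\right) 0\right) = - 26 \left(4 + 0 + 4 \left(-2\right) 0\right) = - 26 \left(4 + 0 + 0\right) = \left(-26\right) 4 = -104$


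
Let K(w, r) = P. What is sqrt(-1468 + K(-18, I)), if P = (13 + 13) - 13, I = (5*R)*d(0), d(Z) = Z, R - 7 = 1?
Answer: I*sqrt(1455) ≈ 38.144*I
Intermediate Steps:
R = 8 (R = 7 + 1 = 8)
I = 0 (I = (5*8)*0 = 40*0 = 0)
P = 13 (P = 26 - 13 = 13)
K(w, r) = 13
sqrt(-1468 + K(-18, I)) = sqrt(-1468 + 13) = sqrt(-1455) = I*sqrt(1455)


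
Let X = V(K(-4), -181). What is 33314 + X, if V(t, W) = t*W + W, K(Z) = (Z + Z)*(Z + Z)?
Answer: 21549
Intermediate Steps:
K(Z) = 4*Z² (K(Z) = (2*Z)*(2*Z) = 4*Z²)
V(t, W) = W + W*t (V(t, W) = W*t + W = W + W*t)
X = -11765 (X = -181*(1 + 4*(-4)²) = -181*(1 + 4*16) = -181*(1 + 64) = -181*65 = -11765)
33314 + X = 33314 - 11765 = 21549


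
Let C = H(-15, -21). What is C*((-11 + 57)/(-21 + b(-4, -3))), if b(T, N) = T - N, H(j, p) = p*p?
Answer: -10143/11 ≈ -922.09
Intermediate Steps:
H(j, p) = p**2
C = 441 (C = (-21)**2 = 441)
C*((-11 + 57)/(-21 + b(-4, -3))) = 441*((-11 + 57)/(-21 + (-4 - 1*(-3)))) = 441*(46/(-21 + (-4 + 3))) = 441*(46/(-21 - 1)) = 441*(46/(-22)) = 441*(46*(-1/22)) = 441*(-23/11) = -10143/11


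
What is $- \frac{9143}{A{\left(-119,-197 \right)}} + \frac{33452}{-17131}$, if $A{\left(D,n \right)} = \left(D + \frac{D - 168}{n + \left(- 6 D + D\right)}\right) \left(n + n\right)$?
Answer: $- \frac{345178124423}{160806178743} \approx -2.1465$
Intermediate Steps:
$A{\left(D,n \right)} = 2 n \left(D + \frac{-168 + D}{n - 5 D}\right)$ ($A{\left(D,n \right)} = \left(D + \frac{-168 + D}{n - 5 D}\right) 2 n = 2 n \left(D + \frac{-168 + D}{n - 5 D}\right)$)
$- \frac{9143}{A{\left(-119,-197 \right)}} + \frac{33452}{-17131} = - \frac{9143}{2 \left(-197\right) \frac{1}{\left(-1\right) \left(-197\right) + 5 \left(-119\right)} \left(168 - -119 + 5 \left(-119\right)^{2} - \left(-119\right) \left(-197\right)\right)} + \frac{33452}{-17131} = - \frac{9143}{2 \left(-197\right) \frac{1}{197 - 595} \left(168 + 119 + 5 \cdot 14161 - 23443\right)} + 33452 \left(- \frac{1}{17131}\right) = - \frac{9143}{2 \left(-197\right) \frac{1}{-398} \left(168 + 119 + 70805 - 23443\right)} - \frac{33452}{17131} = - \frac{9143}{2 \left(-197\right) \left(- \frac{1}{398}\right) 47649} - \frac{33452}{17131} = - \frac{9143}{\frac{9386853}{199}} - \frac{33452}{17131} = \left(-9143\right) \frac{199}{9386853} - \frac{33452}{17131} = - \frac{1819457}{9386853} - \frac{33452}{17131} = - \frac{345178124423}{160806178743}$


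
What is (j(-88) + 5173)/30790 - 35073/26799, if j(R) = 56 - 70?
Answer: -313880543/275047070 ≈ -1.1412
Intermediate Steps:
j(R) = -14
(j(-88) + 5173)/30790 - 35073/26799 = (-14 + 5173)/30790 - 35073/26799 = 5159*(1/30790) - 35073*1/26799 = 5159/30790 - 11691/8933 = -313880543/275047070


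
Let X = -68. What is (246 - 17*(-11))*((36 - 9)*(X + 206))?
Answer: 1613358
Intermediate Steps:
(246 - 17*(-11))*((36 - 9)*(X + 206)) = (246 - 17*(-11))*((36 - 9)*(-68 + 206)) = (246 + 187)*(27*138) = 433*3726 = 1613358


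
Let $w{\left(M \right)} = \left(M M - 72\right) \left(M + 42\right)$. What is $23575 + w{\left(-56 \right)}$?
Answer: $-19321$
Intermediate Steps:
$w{\left(M \right)} = \left(-72 + M^{2}\right) \left(42 + M\right)$ ($w{\left(M \right)} = \left(M^{2} - 72\right) \left(42 + M\right) = \left(-72 + M^{2}\right) \left(42 + M\right)$)
$23575 + w{\left(-56 \right)} = 23575 + \left(-3024 + \left(-56\right)^{3} - -4032 + 42 \left(-56\right)^{2}\right) = 23575 + \left(-3024 - 175616 + 4032 + 42 \cdot 3136\right) = 23575 + \left(-3024 - 175616 + 4032 + 131712\right) = 23575 - 42896 = -19321$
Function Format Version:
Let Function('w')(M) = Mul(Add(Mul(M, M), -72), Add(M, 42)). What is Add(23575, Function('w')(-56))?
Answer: -19321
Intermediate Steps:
Function('w')(M) = Mul(Add(-72, Pow(M, 2)), Add(42, M)) (Function('w')(M) = Mul(Add(Pow(M, 2), -72), Add(42, M)) = Mul(Add(-72, Pow(M, 2)), Add(42, M)))
Add(23575, Function('w')(-56)) = Add(23575, Add(-3024, Pow(-56, 3), Mul(-72, -56), Mul(42, Pow(-56, 2)))) = Add(23575, Add(-3024, -175616, 4032, Mul(42, 3136))) = Add(23575, Add(-3024, -175616, 4032, 131712)) = Add(23575, -42896) = -19321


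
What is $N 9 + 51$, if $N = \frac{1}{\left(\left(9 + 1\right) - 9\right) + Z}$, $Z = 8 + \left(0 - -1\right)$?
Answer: $\frac{519}{10} \approx 51.9$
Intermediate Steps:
$Z = 9$ ($Z = 8 + \left(0 + 1\right) = 8 + 1 = 9$)
$N = \frac{1}{10}$ ($N = \frac{1}{\left(\left(9 + 1\right) - 9\right) + 9} = \frac{1}{\left(10 - 9\right) + 9} = \frac{1}{1 + 9} = \frac{1}{10} \approx 0.1$)
$N 9 + 51 = \frac{1}{10} \cdot 9 + 51 = \frac{9}{10} + 51 = \frac{519}{10}$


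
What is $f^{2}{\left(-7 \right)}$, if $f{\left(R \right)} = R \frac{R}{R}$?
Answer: $49$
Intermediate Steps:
$f{\left(R \right)} = R$ ($f{\left(R \right)} = R 1 = R$)
$f^{2}{\left(-7 \right)} = \left(-7\right)^{2} = 49$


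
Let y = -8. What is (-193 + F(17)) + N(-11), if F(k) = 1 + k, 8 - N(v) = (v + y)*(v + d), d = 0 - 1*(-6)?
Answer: -262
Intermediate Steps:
d = 6 (d = 0 + 6 = 6)
N(v) = 8 - (-8 + v)*(6 + v) (N(v) = 8 - (v - 8)*(v + 6) = 8 - (-8 + v)*(6 + v))
(-193 + F(17)) + N(-11) = (-193 + (1 + 17)) + (56 - 1*(-11)² + 2*(-11)) = (-193 + 18) + (56 - 1*121 - 22) = -175 + (56 - 121 - 22) = -175 - 87 = -262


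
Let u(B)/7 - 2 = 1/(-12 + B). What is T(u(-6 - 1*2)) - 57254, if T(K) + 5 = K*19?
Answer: -1139993/20 ≈ -57000.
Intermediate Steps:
u(B) = 14 + 7/(-12 + B)
T(K) = -5 + 19*K (T(K) = -5 + K*19 = -5 + 19*K)
T(u(-6 - 1*2)) - 57254 = (-5 + 19*(7*(-23 + 2*(-6 - 1*2))/(-12 + (-6 - 1*2)))) - 57254 = (-5 + 19*(7*(-23 + 2*(-6 - 2))/(-12 + (-6 - 2)))) - 57254 = (-5 + 19*(7*(-23 + 2*(-8))/(-12 - 8))) - 57254 = (-5 + 19*(7*(-23 - 16)/(-20))) - 57254 = (-5 + 19*(7*(-1/20)*(-39))) - 57254 = (-5 + 19*(273/20)) - 57254 = (-5 + 5187/20) - 57254 = 5087/20 - 57254 = -1139993/20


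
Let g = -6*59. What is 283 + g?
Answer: -71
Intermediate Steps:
g = -354
283 + g = 283 - 354 = -71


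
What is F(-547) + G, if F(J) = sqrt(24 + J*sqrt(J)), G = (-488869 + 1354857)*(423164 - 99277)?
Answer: 280482255356 + sqrt(24 - 547*I*sqrt(547)) ≈ 2.8048e+11 - 79.904*I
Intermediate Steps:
G = 280482255356 (G = 865988*323887 = 280482255356)
F(J) = sqrt(24 + J**(3/2))
F(-547) + G = sqrt(24 + (-547)**(3/2)) + 280482255356 = sqrt(24 - 547*I*sqrt(547)) + 280482255356 = 280482255356 + sqrt(24 - 547*I*sqrt(547))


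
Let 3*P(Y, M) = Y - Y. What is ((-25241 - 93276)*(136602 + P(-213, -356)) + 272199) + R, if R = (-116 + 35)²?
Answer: -16189380474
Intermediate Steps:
P(Y, M) = 0 (P(Y, M) = (Y - Y)/3 = (⅓)*0 = 0)
R = 6561 (R = (-81)² = 6561)
((-25241 - 93276)*(136602 + P(-213, -356)) + 272199) + R = ((-25241 - 93276)*(136602 + 0) + 272199) + 6561 = (-118517*136602 + 272199) + 6561 = (-16189659234 + 272199) + 6561 = -16189387035 + 6561 = -16189380474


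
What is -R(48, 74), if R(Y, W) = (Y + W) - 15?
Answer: -107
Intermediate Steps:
R(Y, W) = -15 + W + Y (R(Y, W) = (W + Y) - 15 = -15 + W + Y)
-R(48, 74) = -(-15 + 74 + 48) = -1*107 = -107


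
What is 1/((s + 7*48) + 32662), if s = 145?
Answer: 1/33143 ≈ 3.0172e-5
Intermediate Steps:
1/((s + 7*48) + 32662) = 1/((145 + 7*48) + 32662) = 1/((145 + 336) + 32662) = 1/(481 + 32662) = 1/33143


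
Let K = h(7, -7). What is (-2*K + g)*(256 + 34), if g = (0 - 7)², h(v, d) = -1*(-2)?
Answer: 13050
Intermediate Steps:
h(v, d) = 2
g = 49 (g = (-7)² = 49)
K = 2
(-2*K + g)*(256 + 34) = (-2*2 + 49)*(256 + 34) = (-4 + 49)*290 = 45*290 = 13050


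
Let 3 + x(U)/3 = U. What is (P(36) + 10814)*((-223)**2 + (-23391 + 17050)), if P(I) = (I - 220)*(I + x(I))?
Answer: -608560088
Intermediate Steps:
x(U) = -9 + 3*U
P(I) = (-220 + I)*(-9 + 4*I) (P(I) = (I - 220)*(I + (-9 + 3*I)) = (-220 + I)*(-9 + 4*I))
(P(36) + 10814)*((-223)**2 + (-23391 + 17050)) = ((1980 - 889*36 + 4*36**2) + 10814)*((-223)**2 + (-23391 + 17050)) = ((1980 - 32004 + 4*1296) + 10814)*(49729 - 6341) = ((1980 - 32004 + 5184) + 10814)*43388 = (-24840 + 10814)*43388 = -14026*43388 = -608560088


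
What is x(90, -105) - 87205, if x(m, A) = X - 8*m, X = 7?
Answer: -87918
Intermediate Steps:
x(m, A) = 7 - 8*m
x(90, -105) - 87205 = (7 - 8*90) - 87205 = (7 - 720) - 87205 = -713 - 87205 = -87918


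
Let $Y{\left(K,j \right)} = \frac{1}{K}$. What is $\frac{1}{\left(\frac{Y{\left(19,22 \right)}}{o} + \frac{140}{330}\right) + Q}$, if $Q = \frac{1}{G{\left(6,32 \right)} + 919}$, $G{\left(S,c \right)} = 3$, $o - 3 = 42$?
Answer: $\frac{8671410}{3698327} \approx 2.3447$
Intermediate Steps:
$o = 45$ ($o = 3 + 42 = 45$)
$Q = \frac{1}{922}$ ($Q = \frac{1}{3 + 919} = \frac{1}{922} \approx 0.0010846$)
$\frac{1}{\left(\frac{Y{\left(19,22 \right)}}{o} + \frac{140}{330}\right) + Q} = \frac{1}{\left(\frac{1}{19 \cdot 45} + \frac{140}{330}\right) + \frac{1}{922}} = \frac{1}{\left(\frac{1}{19} \cdot \frac{1}{45} + 140 \cdot \frac{1}{330}\right) + \frac{1}{922}} = \frac{1}{\left(\frac{1}{855} + \frac{14}{33}\right) + \frac{1}{922}} = \frac{1}{\frac{4001}{9405} + \frac{1}{922}} = \frac{1}{\frac{3698327}{8671410}} = \frac{8671410}{3698327}$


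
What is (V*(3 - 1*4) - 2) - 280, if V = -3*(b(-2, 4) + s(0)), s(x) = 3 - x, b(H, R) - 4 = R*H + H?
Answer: -291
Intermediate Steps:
b(H, R) = 4 + H + H*R (b(H, R) = 4 + (R*H + H) = 4 + (H*R + H) = 4 + (H + H*R) = 4 + H + H*R)
V = 9 (V = -3*((4 - 2 - 2*4) + (3 - 1*0)) = -3*((4 - 2 - 8) + (3 + 0)) = -3*(-6 + 3) = -3*(-3) = 9)
(V*(3 - 1*4) - 2) - 280 = (9*(3 - 1*4) - 2) - 280 = (9*(3 - 4) - 2) - 280 = (9*(-1) - 2) - 280 = (-9 - 2) - 280 = -11 - 280 = -291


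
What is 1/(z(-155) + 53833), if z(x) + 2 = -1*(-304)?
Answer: 1/54135 ≈ 1.8472e-5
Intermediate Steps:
z(x) = 302 (z(x) = -2 - 1*(-304) = -2 + 304 = 302)
1/(z(-155) + 53833) = 1/(302 + 53833) = 1/54135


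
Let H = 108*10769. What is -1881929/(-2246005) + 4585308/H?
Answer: 1040617165154/217685050605 ≈ 4.7804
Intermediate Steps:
H = 1163052
-1881929/(-2246005) + 4585308/H = -1881929/(-2246005) + 4585308/1163052 = -1881929*(-1/2246005) + 4585308*(1/1163052) = 1881929/2246005 + 382109/96921 = 1040617165154/217685050605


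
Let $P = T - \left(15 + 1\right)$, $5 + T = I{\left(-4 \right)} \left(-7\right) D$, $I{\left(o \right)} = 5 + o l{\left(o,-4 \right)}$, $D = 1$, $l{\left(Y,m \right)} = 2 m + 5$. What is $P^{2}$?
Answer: $19600$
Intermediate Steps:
$l{\left(Y,m \right)} = 5 + 2 m$
$I{\left(o \right)} = 5 - 3 o$ ($I{\left(o \right)} = 5 + o \left(5 + 2 \left(-4\right)\right) = 5 + o \left(5 - 8\right) = 5 + o \left(-3\right) = 5 - 3 o$)
$T = -124$ ($T = -5 + \left(5 - -12\right) \left(-7\right) 1 = -5 + \left(5 + 12\right) \left(-7\right) 1 = -5 + 17 \left(-7\right) 1 = -5 - 119 = -124$)
$P = -140$ ($P = -124 - \left(15 + 1\right) = -124 - 16 = -140$)
$P^{2} = \left(-140\right)^{2} = 19600$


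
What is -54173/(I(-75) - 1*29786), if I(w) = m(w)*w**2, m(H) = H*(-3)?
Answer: -54173/1235839 ≈ -0.043835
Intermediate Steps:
m(H) = -3*H
I(w) = -3*w**3 (I(w) = (-3*w)*w**2 = -3*w**3)
-54173/(I(-75) - 1*29786) = -54173/(-3*(-75)**3 - 1*29786) = -54173/(-3*(-421875) - 29786) = -54173/(1265625 - 29786) = -54173/1235839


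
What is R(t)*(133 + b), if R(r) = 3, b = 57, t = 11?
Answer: 570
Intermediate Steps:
R(t)*(133 + b) = 3*(133 + 57) = 3*190 = 570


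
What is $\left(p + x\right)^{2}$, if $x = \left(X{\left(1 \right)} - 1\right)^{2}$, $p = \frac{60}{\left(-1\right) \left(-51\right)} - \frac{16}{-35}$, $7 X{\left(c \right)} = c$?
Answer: $\frac{97298496}{17347225} \approx 5.6089$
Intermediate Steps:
$X{\left(c \right)} = \frac{c}{7}$
$p = \frac{972}{595}$ ($p = \frac{60}{51} - - \frac{16}{35} = 60 \cdot \frac{1}{51} + \frac{16}{35} = \frac{20}{17} + \frac{16}{35} = \frac{972}{595} \approx 1.6336$)
$x = \frac{36}{49}$ ($x = \left(\frac{1}{7} \cdot 1 - 1\right)^{2} = \left(\frac{1}{7} - 1\right)^{2} = \left(- \frac{6}{7}\right)^{2} = \frac{36}{49} \approx 0.73469$)
$\left(p + x\right)^{2} = \left(\frac{972}{595} + \frac{36}{49}\right)^{2} = \left(\frac{9864}{4165}\right)^{2} = \frac{97298496}{17347225}$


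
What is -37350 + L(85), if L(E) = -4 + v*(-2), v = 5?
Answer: -37364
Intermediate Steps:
L(E) = -14 (L(E) = -4 + 5*(-2) = -4 - 10 = -14)
-37350 + L(85) = -37350 - 14 = -37364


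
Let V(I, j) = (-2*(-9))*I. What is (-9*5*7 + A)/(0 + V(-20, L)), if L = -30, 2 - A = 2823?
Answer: 392/45 ≈ 8.7111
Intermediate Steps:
A = -2821 (A = 2 - 1*2823 = 2 - 2823 = -2821)
V(I, j) = 18*I
(-9*5*7 + A)/(0 + V(-20, L)) = (-9*5*7 - 2821)/(0 + 18*(-20)) = (-45*7 - 2821)/(0 - 360) = (-315 - 2821)/(-360) = -3136*(-1/360) = 392/45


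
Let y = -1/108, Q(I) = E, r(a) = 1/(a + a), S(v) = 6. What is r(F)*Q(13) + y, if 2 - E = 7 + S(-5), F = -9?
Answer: 65/108 ≈ 0.60185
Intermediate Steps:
r(a) = 1/(2*a)
E = -11 (E = 2 - (7 + 6) = 2 - 1*13 = 2 - 13 = -11)
Q(I) = -11
y = -1/108 (y = -1*1/108 = -1/108 ≈ -0.0092593)
r(F)*Q(13) + y = ((½)/(-9))*(-11) - 1/108 = ((½)*(-⅑))*(-11) - 1/108 = -1/18*(-11) - 1/108 = 11/18 - 1/108 = 65/108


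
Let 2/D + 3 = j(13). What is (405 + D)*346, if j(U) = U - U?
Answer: 419698/3 ≈ 1.3990e+5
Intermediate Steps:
j(U) = 0
D = -2/3 (D = 2/(-3 + 0) = 2/(-3) = 2*(-1/3) = -2/3 ≈ -0.66667)
(405 + D)*346 = (405 - 2/3)*346 = (1213/3)*346 = 419698/3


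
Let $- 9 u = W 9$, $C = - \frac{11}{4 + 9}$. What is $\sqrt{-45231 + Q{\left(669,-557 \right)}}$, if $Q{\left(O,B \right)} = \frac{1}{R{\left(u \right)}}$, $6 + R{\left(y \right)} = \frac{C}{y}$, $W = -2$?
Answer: $\frac{i \sqrt{1261451701}}{167} \approx 212.68 i$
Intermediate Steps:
$C = - \frac{11}{13} \approx -0.84615$
$u = 2$ ($u = - \frac{\left(-2\right) 9}{9} = \left(- \frac{1}{9}\right) \left(-18\right) = 2$)
$R{\left(y \right)} = -6 - \frac{11}{13 y}$
$Q{\left(O,B \right)} = - \frac{26}{167}$ ($Q{\left(O,B \right)} = \frac{1}{-6 - \frac{11}{13 \cdot 2}} = \frac{1}{-6 - \frac{11}{26}} = \frac{1}{- \frac{167}{26}} = - \frac{26}{167}$)
$\sqrt{-45231 + Q{\left(669,-557 \right)}} = \sqrt{-45231 - \frac{26}{167}} = \sqrt{- \frac{7553603}{167}} = \frac{i \sqrt{1261451701}}{167}$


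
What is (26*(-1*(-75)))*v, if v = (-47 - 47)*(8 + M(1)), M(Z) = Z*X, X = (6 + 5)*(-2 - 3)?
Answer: 8615100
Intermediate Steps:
X = -55 (X = 11*(-5) = -55)
M(Z) = -55*Z (M(Z) = Z*(-55) = -55*Z)
v = 4418 (v = (-47 - 47)*(8 - 55*1) = -94*(8 - 55) = -94*(-47) = 4418)
(26*(-1*(-75)))*v = (26*(-1*(-75)))*4418 = (26*75)*4418 = 1950*4418 = 8615100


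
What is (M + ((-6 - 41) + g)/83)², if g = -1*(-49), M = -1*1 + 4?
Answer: 63001/6889 ≈ 9.1452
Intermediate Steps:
M = 3 (M = -1 + 4 = 3)
g = 49
(M + ((-6 - 41) + g)/83)² = (3 + ((-6 - 41) + 49)/83)² = (3 + (-47 + 49)*(1/83))² = (3 + 2*(1/83))² = (3 + 2/83)² = (251/83)² = 63001/6889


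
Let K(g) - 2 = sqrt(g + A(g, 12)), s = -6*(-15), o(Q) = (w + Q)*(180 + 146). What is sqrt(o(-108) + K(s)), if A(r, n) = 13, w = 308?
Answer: sqrt(65202 + sqrt(103)) ≈ 255.37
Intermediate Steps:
o(Q) = 100408 + 326*Q (o(Q) = (308 + Q)*(180 + 146) = (308 + Q)*326 = 100408 + 326*Q)
s = 90
K(g) = 2 + sqrt(13 + g) (K(g) = 2 + sqrt(g + 13) = 2 + sqrt(13 + g))
sqrt(o(-108) + K(s)) = sqrt((100408 + 326*(-108)) + (2 + sqrt(13 + 90))) = sqrt((100408 - 35208) + (2 + sqrt(103))) = sqrt(65200 + (2 + sqrt(103))) = sqrt(65202 + sqrt(103))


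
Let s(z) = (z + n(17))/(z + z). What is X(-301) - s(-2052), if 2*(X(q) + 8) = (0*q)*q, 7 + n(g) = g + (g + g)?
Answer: -4355/513 ≈ -8.4893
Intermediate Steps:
n(g) = -7 + 3*g (n(g) = -7 + (g + (g + g)) = -7 + (g + 2*g) = -7 + 3*g)
X(q) = -8 (X(q) = -8 + ((0*q)*q)/2 = -8 + (0*q)/2 = -8 + (1/2)*0 = -8 + 0 = -8)
s(z) = (44 + z)/(2*z) (s(z) = (z + (-7 + 3*17))/(z + z) = (z + (-7 + 51))/((2*z)) = (z + 44)*(1/(2*z)) = (44 + z)*(1/(2*z)) = (44 + z)/(2*z))
X(-301) - s(-2052) = -8 - (44 - 2052)/(2*(-2052)) = -8 - (-1)*(-2008)/(2*2052) = -8 - 1*251/513 = -8 - 251/513 = -4355/513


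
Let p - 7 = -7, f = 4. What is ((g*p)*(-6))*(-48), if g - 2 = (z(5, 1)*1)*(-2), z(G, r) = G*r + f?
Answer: 0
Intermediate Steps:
p = 0 (p = 7 - 7 = 0)
z(G, r) = 4 + G*r (z(G, r) = G*r + 4 = 4 + G*r)
g = -16 (g = 2 + ((4 + 5*1)*1)*(-2) = 2 + ((4 + 5)*1)*(-2) = 2 + (9*1)*(-2) = 2 + 9*(-2) = 2 - 18 = -16)
((g*p)*(-6))*(-48) = (-16*0*(-6))*(-48) = (0*(-6))*(-48) = 0*(-48) = 0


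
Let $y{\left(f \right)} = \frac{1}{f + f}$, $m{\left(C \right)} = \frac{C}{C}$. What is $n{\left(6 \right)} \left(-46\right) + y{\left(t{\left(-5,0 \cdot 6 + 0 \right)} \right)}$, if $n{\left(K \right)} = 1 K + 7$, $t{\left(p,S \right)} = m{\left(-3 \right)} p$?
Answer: $- \frac{5981}{10} \approx -598.1$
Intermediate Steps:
$m{\left(C \right)} = 1$
$t{\left(p,S \right)} = p$ ($t{\left(p,S \right)} = 1 p = p$)
$n{\left(K \right)} = 7 + K$ ($n{\left(K \right)} = K + 7 = 7 + K$)
$y{\left(f \right)} = \frac{1}{2 f}$
$n{\left(6 \right)} \left(-46\right) + y{\left(t{\left(-5,0 \cdot 6 + 0 \right)} \right)} = \left(7 + 6\right) \left(-46\right) + \frac{1}{2 \left(-5\right)} = 13 \left(-46\right) + \frac{1}{2} \left(- \frac{1}{5}\right) = -598 - \frac{1}{10} = - \frac{5981}{10}$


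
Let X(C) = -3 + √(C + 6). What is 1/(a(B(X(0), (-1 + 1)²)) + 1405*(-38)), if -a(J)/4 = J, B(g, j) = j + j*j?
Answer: -1/53390 ≈ -1.8730e-5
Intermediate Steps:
X(C) = -3 + √(6 + C)
B(g, j) = j + j²
a(J) = -4*J
1/(a(B(X(0), (-1 + 1)²)) + 1405*(-38)) = 1/(-4*(-1 + 1)²*(1 + (-1 + 1)²) + 1405*(-38)) = 1/(-4*0²*(1 + 0²) - 53390) = 1/(-0*(1 + 0) - 53390) = 1/(-0 - 53390) = 1/(-4*0 - 53390) = 1/(0 - 53390) = 1/(-53390) = -1/53390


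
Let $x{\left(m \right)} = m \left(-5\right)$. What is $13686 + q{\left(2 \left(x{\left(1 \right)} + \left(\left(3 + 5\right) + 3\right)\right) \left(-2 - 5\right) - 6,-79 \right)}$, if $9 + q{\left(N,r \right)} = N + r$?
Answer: $13508$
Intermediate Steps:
$x{\left(m \right)} = - 5 m$
$q{\left(N,r \right)} = -9 + N + r$ ($q{\left(N,r \right)} = -9 + \left(N + r\right) = -9 + N + r$)
$13686 + q{\left(2 \left(x{\left(1 \right)} + \left(\left(3 + 5\right) + 3\right)\right) \left(-2 - 5\right) - 6,-79 \right)} = 13686 - \left(94 - 2 \left(\left(-5\right) 1 + \left(\left(3 + 5\right) + 3\right)\right) \left(-2 - 5\right)\right) = 13686 - \left(94 - 2 \left(-5 + \left(8 + 3\right)\right) \left(-7\right)\right) = 13686 - \left(94 - 2 \left(-5 + 11\right) \left(-7\right)\right) = 13686 - \left(94 - 12 \left(-7\right)\right) = 13686 - 178 = 13508$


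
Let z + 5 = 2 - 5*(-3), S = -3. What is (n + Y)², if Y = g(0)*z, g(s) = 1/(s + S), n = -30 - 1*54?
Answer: 7744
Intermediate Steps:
n = -84 (n = -30 - 54 = -84)
g(s) = 1/(-3 + s) (g(s) = 1/(s - 3) = 1/(-3 + s))
z = 12 (z = -5 + (2 - 5*(-3)) = -5 + (2 + 15) = -5 + 17 = 12)
Y = -4 (Y = 12/(-3 + 0) = 12/(-3) = -⅓*12 = -4)
(n + Y)² = (-84 - 4)² = (-88)² = 7744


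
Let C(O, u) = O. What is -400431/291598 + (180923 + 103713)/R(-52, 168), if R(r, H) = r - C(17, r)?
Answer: -83026918067/20120262 ≈ -4126.5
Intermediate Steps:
R(r, H) = -17 + r (R(r, H) = r - 1*17 = r - 17 = -17 + r)
-400431/291598 + (180923 + 103713)/R(-52, 168) = -400431/291598 + (180923 + 103713)/(-17 - 52) = -400431*1/291598 + 284636/(-69) = -400431/291598 + 284636*(-1/69) = -400431/291598 - 284636/69 = -83026918067/20120262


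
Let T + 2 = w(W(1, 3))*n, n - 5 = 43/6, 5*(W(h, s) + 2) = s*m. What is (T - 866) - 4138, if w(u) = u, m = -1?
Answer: -151129/30 ≈ -5037.6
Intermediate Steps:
W(h, s) = -2 - s/5 (W(h, s) = -2 + (s*(-1))/5 = -2 + (-s)/5 = -2 - s/5)
n = 73/6 (n = 5 + 43/6 = 73/6 ≈ 12.167)
T = -1009/30 (T = -2 + (-2 - 1/5*3)*(73/6) = -2 + (-2 - 3/5)*(73/6) = -2 - 13/5*73/6 = -2 - 949/30 = -1009/30 ≈ -33.633)
(T - 866) - 4138 = (-1009/30 - 866) - 4138 = -26989/30 - 4138 = -151129/30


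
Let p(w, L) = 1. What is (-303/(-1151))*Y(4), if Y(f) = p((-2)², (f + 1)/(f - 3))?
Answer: 303/1151 ≈ 0.26325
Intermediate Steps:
Y(f) = 1
(-303/(-1151))*Y(4) = -303/(-1151)*1 = -303*(-1/1151)*1 = (303/1151)*1 = 303/1151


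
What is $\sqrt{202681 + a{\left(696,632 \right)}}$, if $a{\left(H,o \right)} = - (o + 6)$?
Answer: $\sqrt{202043} \approx 449.49$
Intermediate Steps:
$a{\left(H,o \right)} = -6 - o$ ($a{\left(H,o \right)} = - (6 + o) = -6 - o$)
$\sqrt{202681 + a{\left(696,632 \right)}} = \sqrt{202681 - 638} = \sqrt{202043}$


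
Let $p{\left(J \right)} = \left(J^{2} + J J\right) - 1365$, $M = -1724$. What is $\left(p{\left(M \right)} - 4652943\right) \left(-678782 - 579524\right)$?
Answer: $-1623270105464$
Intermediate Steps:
$p{\left(J \right)} = -1365 + 2 J^{2}$ ($p{\left(J \right)} = \left(J^{2} + J^{2}\right) - 1365 = 2 J^{2} - 1365 = -1365 + 2 J^{2}$)
$\left(p{\left(M \right)} - 4652943\right) \left(-678782 - 579524\right) = \left(\left(-1365 + 2 \left(-1724\right)^{2}\right) - 4652943\right) \left(-678782 - 579524\right) = \left(\left(-1365 + 2 \cdot 2972176\right) - 4652943\right) \left(-1258306\right) = \left(\left(-1365 + 5944352\right) - 4652943\right) \left(-1258306\right) = \left(5942987 - 4652943\right) \left(-1258306\right) = 1290044 \left(-1258306\right) = -1623270105464$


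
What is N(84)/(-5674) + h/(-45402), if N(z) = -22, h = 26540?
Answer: -37397279/64402737 ≈ -0.58068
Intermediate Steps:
N(84)/(-5674) + h/(-45402) = -22/(-5674) + 26540/(-45402) = -22*(-1/5674) + 26540*(-1/45402) = 11/2837 - 13270/22701 = -37397279/64402737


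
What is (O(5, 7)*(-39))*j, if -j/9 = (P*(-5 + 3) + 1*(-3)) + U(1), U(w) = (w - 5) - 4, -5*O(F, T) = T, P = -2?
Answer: 17199/5 ≈ 3439.8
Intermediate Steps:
O(F, T) = -T/5
U(w) = -9 + w (U(w) = (-5 + w) - 4 = -9 + w)
j = 63 (j = -9*((-2*(-5 + 3) + 1*(-3)) + (-9 + 1)) = -9*((-2*(-2) - 3) - 8) = -9*((4 - 3) - 8) = -9*(1 - 8) = -9*(-7) = 63)
(O(5, 7)*(-39))*j = (-1/5*7*(-39))*63 = -7/5*(-39)*63 = (273/5)*63 = 17199/5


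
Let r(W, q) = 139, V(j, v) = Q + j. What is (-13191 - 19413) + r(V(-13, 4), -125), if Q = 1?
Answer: -32465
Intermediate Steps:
V(j, v) = 1 + j
(-13191 - 19413) + r(V(-13, 4), -125) = (-13191 - 19413) + 139 = -32604 + 139 = -32465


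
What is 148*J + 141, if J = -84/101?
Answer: 1809/101 ≈ 17.911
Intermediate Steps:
J = -84/101 (J = -84*1/101 = -84/101 ≈ -0.83168)
148*J + 141 = 148*(-84/101) + 141 = -12432/101 + 141 = 1809/101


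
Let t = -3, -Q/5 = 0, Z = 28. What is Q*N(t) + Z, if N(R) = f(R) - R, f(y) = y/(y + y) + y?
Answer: 28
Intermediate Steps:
Q = 0 (Q = -5*0 = 0)
f(y) = ½ + y (f(y) = y/((2*y)) + y = (1/(2*y))*y + y = ½ + y)
N(R) = ½ (N(R) = (½ + R) - R = ½)
Q*N(t) + Z = 0*(½) + 28 = 0 + 28 = 28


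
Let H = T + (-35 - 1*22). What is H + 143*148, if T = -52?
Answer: 21055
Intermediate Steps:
H = -109 (H = -52 + (-35 - 1*22) = -52 + (-35 - 22) = -52 - 57 = -109)
H + 143*148 = -109 + 143*148 = -109 + 21164 = 21055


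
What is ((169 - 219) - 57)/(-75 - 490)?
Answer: 107/565 ≈ 0.18938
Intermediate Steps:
((169 - 219) - 57)/(-75 - 490) = (-50 - 57)/(-565) = -107*(-1/565) = 107/565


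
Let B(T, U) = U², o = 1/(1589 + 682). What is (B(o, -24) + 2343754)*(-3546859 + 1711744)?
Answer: -4302115147950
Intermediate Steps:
o = 1/2271 ≈ 0.00044033
(B(o, -24) + 2343754)*(-3546859 + 1711744) = ((-24)² + 2343754)*(-3546859 + 1711744) = (576 + 2343754)*(-1835115) = 2344330*(-1835115) = -4302115147950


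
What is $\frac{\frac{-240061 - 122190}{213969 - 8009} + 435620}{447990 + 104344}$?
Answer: $\frac{89719932949}{113758710640} \approx 0.78869$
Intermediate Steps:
$\frac{\frac{-240061 - 122190}{213969 - 8009} + 435620}{447990 + 104344} = \frac{- \frac{362251}{205960} + 435620}{552334} = \left(\left(-362251\right) \frac{1}{205960} + 435620\right) \frac{1}{552334} = \left(- \frac{362251}{205960} + 435620\right) \frac{1}{552334} = \frac{89719932949}{205960} \cdot \frac{1}{552334} = \frac{89719932949}{113758710640}$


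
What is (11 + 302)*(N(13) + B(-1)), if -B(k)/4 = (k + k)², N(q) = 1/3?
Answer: -14711/3 ≈ -4903.7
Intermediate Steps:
N(q) = ⅓ (N(q) = 1*(⅓) = ⅓)
B(k) = -16*k² (B(k) = -4*(k + k)² = -4*4*k² = -16*k²)
(11 + 302)*(N(13) + B(-1)) = (11 + 302)*(⅓ - 16*(-1)²) = 313*(⅓ - 16*1) = 313*(⅓ - 16) = 313*(-47/3) = -14711/3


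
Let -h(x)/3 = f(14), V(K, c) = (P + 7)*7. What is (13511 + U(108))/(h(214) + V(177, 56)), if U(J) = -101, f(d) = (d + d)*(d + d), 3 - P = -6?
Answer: -1341/224 ≈ -5.9866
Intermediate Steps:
P = 9 (P = 3 - 1*(-6) = 3 + 6 = 9)
f(d) = 4*d² (f(d) = (2*d)*(2*d) = 4*d²)
V(K, c) = 112 (V(K, c) = (9 + 7)*7 = 16*7 = 112)
h(x) = -2352 (h(x) = -12*14² = -12*196 = -3*784 = -2352)
(13511 + U(108))/(h(214) + V(177, 56)) = (13511 - 101)/(-2352 + 112) = 13410/(-2240) = 13410*(-1/2240) = -1341/224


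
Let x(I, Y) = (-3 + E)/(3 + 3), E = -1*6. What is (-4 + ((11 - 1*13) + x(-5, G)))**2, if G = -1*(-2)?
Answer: 225/4 ≈ 56.250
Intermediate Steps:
E = -6
G = 2
x(I, Y) = -3/2 (x(I, Y) = (-3 - 6)/(3 + 3) = -9/6 = -9*1/6 = -3/2)
(-4 + ((11 - 1*13) + x(-5, G)))**2 = (-4 + ((11 - 1*13) - 3/2))**2 = (-4 + ((11 - 13) - 3/2))**2 = (-4 + (-2 - 3/2))**2 = (-4 - 7/2)**2 = (-15/2)**2 = 225/4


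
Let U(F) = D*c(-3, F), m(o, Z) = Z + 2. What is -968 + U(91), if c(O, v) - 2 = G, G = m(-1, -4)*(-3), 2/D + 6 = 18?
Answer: -2900/3 ≈ -966.67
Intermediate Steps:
D = ⅙ (D = 2/(-6 + 18) = 2/12 = 2*(1/12) = ⅙ ≈ 0.16667)
m(o, Z) = 2 + Z
G = 6 (G = (2 - 4)*(-3) = -2*(-3) = 6)
c(O, v) = 8 (c(O, v) = 2 + 6 = 8)
U(F) = 4/3 (U(F) = (⅙)*8 = 4/3)
-968 + U(91) = -968 + 4/3 = -2900/3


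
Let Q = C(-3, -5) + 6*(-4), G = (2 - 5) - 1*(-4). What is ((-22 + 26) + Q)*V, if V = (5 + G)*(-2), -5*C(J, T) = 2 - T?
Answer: 1284/5 ≈ 256.80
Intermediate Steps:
C(J, T) = -⅖ + T/5 (C(J, T) = -(2 - T)/5 = -⅖ + T/5)
G = 1 (G = -3 + 4 = 1)
Q = -127/5 (Q = (-⅖ + (⅕)*(-5)) + 6*(-4) = (-⅖ - 1) - 24 = -7/5 - 24 = -127/5 ≈ -25.400)
V = -12 (V = (5 + 1)*(-2) = 6*(-2) = -12)
((-22 + 26) + Q)*V = ((-22 + 26) - 127/5)*(-12) = (4 - 127/5)*(-12) = -107/5*(-12) = 1284/5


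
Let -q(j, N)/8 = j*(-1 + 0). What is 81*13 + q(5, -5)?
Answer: 1093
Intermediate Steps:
q(j, N) = 8*j (q(j, N) = -8*j*(-1 + 0) = -8*j*(-1) = -(-8)*j = 8*j)
81*13 + q(5, -5) = 81*13 + 8*5 = 1053 + 40 = 1093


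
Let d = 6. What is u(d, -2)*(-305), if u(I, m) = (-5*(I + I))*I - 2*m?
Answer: 108580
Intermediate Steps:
u(I, m) = -10*I**2 - 2*m (u(I, m) = (-10*I)*I - 2*m = -10*I**2 - 2*m)
u(d, -2)*(-305) = (-10*6**2 - 2*(-2))*(-305) = (-10*36 + 4)*(-305) = (-360 + 4)*(-305) = -356*(-305) = 108580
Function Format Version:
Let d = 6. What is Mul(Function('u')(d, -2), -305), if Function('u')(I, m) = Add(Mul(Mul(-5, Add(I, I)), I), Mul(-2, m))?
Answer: 108580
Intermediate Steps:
Function('u')(I, m) = Add(Mul(-10, Pow(I, 2)), Mul(-2, m)) (Function('u')(I, m) = Add(Mul(Mul(-5, Mul(2, I)), I), Mul(-2, m)) = Add(Mul(Mul(-10, I), I), Mul(-2, m)) = Add(Mul(-10, Pow(I, 2)), Mul(-2, m)))
Mul(Function('u')(d, -2), -305) = Mul(Add(Mul(-10, Pow(6, 2)), Mul(-2, -2)), -305) = Mul(Add(Mul(-10, 36), 4), -305) = Mul(Add(-360, 4), -305) = Mul(-356, -305) = 108580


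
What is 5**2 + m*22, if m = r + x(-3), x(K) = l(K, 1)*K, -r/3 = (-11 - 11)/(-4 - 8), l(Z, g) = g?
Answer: -162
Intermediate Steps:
r = -11/2 (r = -3*(-11 - 11)/(-4 - 8) = -(-66)/(-12) = -(-66)*(-1)/12 = -3*11/6 = -11/2 ≈ -5.5000)
x(K) = K (x(K) = 1*K = K)
m = -17/2 (m = -11/2 - 3 = -17/2 ≈ -8.5000)
5**2 + m*22 = 5**2 - 17/2*22 = 25 - 187 = -162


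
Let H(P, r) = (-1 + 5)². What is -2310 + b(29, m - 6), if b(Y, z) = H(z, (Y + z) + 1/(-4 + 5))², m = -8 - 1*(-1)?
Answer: -2054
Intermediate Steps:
H(P, r) = 16 (H(P, r) = 4² = 16)
m = -7 (m = -8 + 1 = -7)
b(Y, z) = 256 (b(Y, z) = 16² = 256)
-2310 + b(29, m - 6) = -2310 + 256 = -2054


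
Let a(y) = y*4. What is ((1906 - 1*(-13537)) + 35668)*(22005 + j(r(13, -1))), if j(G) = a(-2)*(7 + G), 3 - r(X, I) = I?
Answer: 1120199787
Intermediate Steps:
r(X, I) = 3 - I
a(y) = 4*y
j(G) = -56 - 8*G (j(G) = (4*(-2))*(7 + G) = -8*(7 + G) = -56 - 8*G)
((1906 - 1*(-13537)) + 35668)*(22005 + j(r(13, -1))) = ((1906 - 1*(-13537)) + 35668)*(22005 + (-56 - 8*(3 - 1*(-1)))) = ((1906 + 13537) + 35668)*(22005 + (-56 - 8*(3 + 1))) = (15443 + 35668)*(22005 + (-56 - 8*4)) = 51111*(22005 + (-56 - 32)) = 51111*(22005 - 88) = 51111*21917 = 1120199787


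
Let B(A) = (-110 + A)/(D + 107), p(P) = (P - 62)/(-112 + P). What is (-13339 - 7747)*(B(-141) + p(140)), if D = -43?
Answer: 5366387/224 ≈ 23957.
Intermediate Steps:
p(P) = (-62 + P)/(-112 + P)
B(A) = -55/32 + A/64 (B(A) = (-110 + A)/(-43 + 107) = (-110 + A)/64 = (-110 + A)*(1/64) = -55/32 + A/64)
(-13339 - 7747)*(B(-141) + p(140)) = (-13339 - 7747)*((-55/32 + (1/64)*(-141)) + (-62 + 140)/(-112 + 140)) = -21086*((-55/32 - 141/64) + 78/28) = -21086*(-251/64 + (1/28)*78) = -21086*(-251/64 + 39/14) = -21086*(-509/448) = 5366387/224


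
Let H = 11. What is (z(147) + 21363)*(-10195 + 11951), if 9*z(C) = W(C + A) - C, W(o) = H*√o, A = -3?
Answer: 112531504/3 ≈ 3.7511e+7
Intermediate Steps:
W(o) = 11*√o
z(C) = -C/9 + 11*√(-3 + C)/9 (z(C) = (11*√(C - 3) - C)/9 = (11*√(-3 + C) - C)/9 = (-C + 11*√(-3 + C))/9 = -C/9 + 11*√(-3 + C)/9)
(z(147) + 21363)*(-10195 + 11951) = ((-⅑*147 + 11*√(-3 + 147)/9) + 21363)*(-10195 + 11951) = ((-49/3 + 11*√144/9) + 21363)*1756 = ((-49/3 + (11/9)*12) + 21363)*1756 = ((-49/3 + 44/3) + 21363)*1756 = (-5/3 + 21363)*1756 = (64084/3)*1756 = 112531504/3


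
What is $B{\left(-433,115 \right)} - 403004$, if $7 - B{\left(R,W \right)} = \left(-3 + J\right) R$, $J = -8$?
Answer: $-407760$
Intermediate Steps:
$B{\left(R,W \right)} = 7 + 11 R$ ($B{\left(R,W \right)} = 7 - \left(-3 - 8\right) R = 7 - - 11 R = 7 + 11 R$)
$B{\left(-433,115 \right)} - 403004 = \left(7 + 11 \left(-433\right)\right) - 403004 = \left(7 - 4763\right) - 403004 = -4756 - 403004 = -407760$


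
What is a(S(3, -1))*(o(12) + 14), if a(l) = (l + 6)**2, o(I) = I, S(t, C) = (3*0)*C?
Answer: 936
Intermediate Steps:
S(t, C) = 0 (S(t, C) = 0*C = 0)
a(l) = (6 + l)**2
a(S(3, -1))*(o(12) + 14) = (6 + 0)**2*(12 + 14) = 6**2*26 = 36*26 = 936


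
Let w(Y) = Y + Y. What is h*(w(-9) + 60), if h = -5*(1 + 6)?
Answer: -1470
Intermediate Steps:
w(Y) = 2*Y
h = -35 (h = -5*7 = -35)
h*(w(-9) + 60) = -35*(2*(-9) + 60) = -35*(-18 + 60) = -35*42 = -1470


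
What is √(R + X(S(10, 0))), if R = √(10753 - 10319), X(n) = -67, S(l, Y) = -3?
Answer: √(-67 + √434) ≈ 6.7947*I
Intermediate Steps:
R = √434 ≈ 20.833
√(R + X(S(10, 0))) = √(√434 - 67) = √(-67 + √434)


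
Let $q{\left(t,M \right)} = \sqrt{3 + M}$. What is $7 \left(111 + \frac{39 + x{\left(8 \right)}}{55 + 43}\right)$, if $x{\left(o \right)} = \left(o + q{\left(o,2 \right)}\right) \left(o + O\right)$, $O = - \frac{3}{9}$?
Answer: $\frac{4705}{6} + \frac{23 \sqrt{5}}{42} \approx 785.39$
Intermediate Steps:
$O = - \frac{1}{3}$ ($O = \left(-3\right) \frac{1}{9} = - \frac{1}{3} \approx -0.33333$)
$x{\left(o \right)} = \left(- \frac{1}{3} + o\right) \left(o + \sqrt{5}\right)$ ($x{\left(o \right)} = \left(o + \sqrt{3 + 2}\right) \left(o - \frac{1}{3}\right) = \left(o + \sqrt{5}\right) \left(- \frac{1}{3} + o\right) = \left(- \frac{1}{3} + o\right) \left(o + \sqrt{5}\right)$)
$7 \left(111 + \frac{39 + x{\left(8 \right)}}{55 + 43}\right) = 7 \left(111 + \frac{39 + \left(8^{2} - \frac{8}{3} - \frac{\sqrt{5}}{3} + 8 \sqrt{5}\right)}{55 + 43}\right) = 7 \left(111 + \frac{39 + \left(64 - \frac{8}{3} - \frac{\sqrt{5}}{3} + 8 \sqrt{5}\right)}{98}\right) = 7 \left(111 + \left(39 + \left(\frac{184}{3} + \frac{23 \sqrt{5}}{3}\right)\right) \frac{1}{98}\right) = 7 \left(111 + \left(\frac{301}{3} + \frac{23 \sqrt{5}}{3}\right) \frac{1}{98}\right) = 7 \left(111 + \left(\frac{43}{42} + \frac{23 \sqrt{5}}{294}\right)\right) = 7 \left(\frac{4705}{42} + \frac{23 \sqrt{5}}{294}\right) = \frac{4705}{6} + \frac{23 \sqrt{5}}{42}$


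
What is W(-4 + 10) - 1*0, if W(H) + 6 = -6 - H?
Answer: -18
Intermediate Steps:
W(H) = -12 - H (W(H) = -6 + (-6 - H) = -12 - H)
W(-4 + 10) - 1*0 = (-12 - (-4 + 10)) - 1*0 = (-12 - 1*6) + 0 = (-12 - 6) + 0 = -18 + 0 = -18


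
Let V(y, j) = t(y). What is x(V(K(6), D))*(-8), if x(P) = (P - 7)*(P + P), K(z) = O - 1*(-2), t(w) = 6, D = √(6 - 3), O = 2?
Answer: 96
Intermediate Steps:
D = √3 ≈ 1.7320
K(z) = 4 (K(z) = 2 - 1*(-2) = 2 + 2 = 4)
V(y, j) = 6
x(P) = 2*P*(-7 + P) (x(P) = (-7 + P)*(2*P) = 2*P*(-7 + P))
x(V(K(6), D))*(-8) = (2*6*(-7 + 6))*(-8) = (2*6*(-1))*(-8) = -12*(-8) = 96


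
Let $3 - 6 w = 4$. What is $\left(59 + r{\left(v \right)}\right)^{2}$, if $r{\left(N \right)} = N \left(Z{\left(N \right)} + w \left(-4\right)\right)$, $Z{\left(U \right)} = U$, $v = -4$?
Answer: $\frac{47089}{9} \approx 5232.1$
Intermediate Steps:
$w = - \frac{1}{6}$ ($w = \frac{1}{2} - \frac{2}{3} = - \frac{1}{6} \approx -0.16667$)
$r{\left(N \right)} = N \left(\frac{2}{3} + N\right)$ ($r{\left(N \right)} = N \left(N - - \frac{2}{3}\right) = N \left(N + \frac{2}{3}\right) = N \left(\frac{2}{3} + N\right)$)
$\left(59 + r{\left(v \right)}\right)^{2} = \left(59 + \frac{1}{3} \left(-4\right) \left(2 + 3 \left(-4\right)\right)\right)^{2} = \left(59 + \frac{1}{3} \left(-4\right) \left(2 - 12\right)\right)^{2} = \left(59 + \frac{1}{3} \left(-4\right) \left(-10\right)\right)^{2} = \left(59 + \frac{40}{3}\right)^{2} = \left(\frac{217}{3}\right)^{2} = \frac{47089}{9}$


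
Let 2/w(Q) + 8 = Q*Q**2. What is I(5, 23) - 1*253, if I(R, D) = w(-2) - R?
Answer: -2065/8 ≈ -258.13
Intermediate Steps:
w(Q) = 2/(-8 + Q**3) (w(Q) = 2/(-8 + Q*Q**2) = 2/(-8 + Q**3))
I(R, D) = -1/8 - R (I(R, D) = 2/(-8 + (-2)**3) - R = 2/(-8 - 8) - R = 2/(-16) - R = 2*(-1/16) - R = -1/8 - R)
I(5, 23) - 1*253 = (-1/8 - 1*5) - 1*253 = (-1/8 - 5) - 253 = -41/8 - 253 = -2065/8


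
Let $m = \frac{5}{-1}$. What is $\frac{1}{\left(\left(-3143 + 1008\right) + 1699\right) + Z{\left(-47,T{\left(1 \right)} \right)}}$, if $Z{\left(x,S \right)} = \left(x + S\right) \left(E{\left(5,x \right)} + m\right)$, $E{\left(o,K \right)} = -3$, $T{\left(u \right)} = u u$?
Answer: $- \frac{1}{68} \approx -0.014706$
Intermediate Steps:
$T{\left(u \right)} = u^{2}$
$m = -5$ ($m = 5 \left(-1\right) = -5$)
$Z{\left(x,S \right)} = - 8 S - 8 x$ ($Z{\left(x,S \right)} = \left(x + S\right) \left(-3 - 5\right) = \left(S + x\right) \left(-8\right) = - 8 S - 8 x$)
$\frac{1}{\left(\left(-3143 + 1008\right) + 1699\right) + Z{\left(-47,T{\left(1 \right)} \right)}} = \frac{1}{\left(\left(-3143 + 1008\right) + 1699\right) - \left(-376 + 8 \cdot 1^{2}\right)} = \frac{1}{\left(-2135 + 1699\right) + \left(\left(-8\right) 1 + 376\right)} = \frac{1}{-436 + \left(-8 + 376\right)} = \frac{1}{-436 + 368} = \frac{1}{-68} = - \frac{1}{68}$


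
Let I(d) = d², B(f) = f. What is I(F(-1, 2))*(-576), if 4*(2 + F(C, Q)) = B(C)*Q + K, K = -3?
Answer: -6084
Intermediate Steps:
F(C, Q) = -11/4 + C*Q/4 (F(C, Q) = -2 + (C*Q - 3)/4 = -2 + (-3 + C*Q)/4 = -2 + (-¾ + C*Q/4) = -11/4 + C*Q/4)
I(F(-1, 2))*(-576) = (-11/4 + (¼)*(-1)*2)²*(-576) = (-11/4 - ½)²*(-576) = (-13/4)²*(-576) = (169/16)*(-576) = -6084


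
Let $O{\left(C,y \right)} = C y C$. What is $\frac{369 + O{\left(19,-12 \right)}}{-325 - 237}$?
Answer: $\frac{3963}{562} \approx 7.0516$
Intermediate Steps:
$O{\left(C,y \right)} = y C^{2}$
$\frac{369 + O{\left(19,-12 \right)}}{-325 - 237} = \frac{369 - 12 \cdot 19^{2}}{-325 - 237} = \frac{369 - 4332}{-562} = \left(369 - 4332\right) \left(- \frac{1}{562}\right) = \left(-3963\right) \left(- \frac{1}{562}\right) = \frac{3963}{562}$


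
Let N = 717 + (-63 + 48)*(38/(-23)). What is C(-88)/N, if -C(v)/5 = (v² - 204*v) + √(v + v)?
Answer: -268640/1551 - 460*I*√11/17061 ≈ -173.2 - 0.089423*I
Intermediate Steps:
C(v) = -5*v² + 1020*v - 5*√2*√v (C(v) = -5*((v² - 204*v) + √(v + v)) = -5*((v² - 204*v) + √(2*v)) = -5*((v² - 204*v) + √2*√v) = -5*(v² - 204*v + √2*√v) = -5*v² + 1020*v - 5*√2*√v)
N = 17061/23 (N = 717 - 570*(-1)/23 = 717 - 15*(-38/23) = 717 + 570/23 = 17061/23 ≈ 741.78)
C(-88)/N = (-5*(-88)² + 1020*(-88) - 5*√2*√(-88))/(17061/23) = (-5*7744 - 89760 - 5*√2*2*I*√22)*(23/17061) = (-38720 - 89760 - 20*I*√11)*(23/17061) = (-128480 - 20*I*√11)*(23/17061) = -268640/1551 - 460*I*√11/17061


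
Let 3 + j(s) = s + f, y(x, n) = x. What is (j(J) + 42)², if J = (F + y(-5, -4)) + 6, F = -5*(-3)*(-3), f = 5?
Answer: 0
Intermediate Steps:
F = -45 (F = 15*(-3) = -45)
J = -44 (J = (-45 - 5) + 6 = -50 + 6 = -44)
j(s) = 2 + s (j(s) = -3 + (s + 5) = -3 + (5 + s) = 2 + s)
(j(J) + 42)² = ((2 - 44) + 42)² = (-42 + 42)² = 0² = 0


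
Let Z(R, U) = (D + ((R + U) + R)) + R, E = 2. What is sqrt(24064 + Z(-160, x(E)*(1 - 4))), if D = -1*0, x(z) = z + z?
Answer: 2*sqrt(5893) ≈ 153.53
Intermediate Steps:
x(z) = 2*z
D = 0
Z(R, U) = U + 3*R (Z(R, U) = (0 + ((R + U) + R)) + R = (0 + (U + 2*R)) + R = (U + 2*R) + R = U + 3*R)
sqrt(24064 + Z(-160, x(E)*(1 - 4))) = sqrt(24064 + ((2*2)*(1 - 4) + 3*(-160))) = sqrt(24064 + (4*(-3) - 480)) = sqrt(24064 + (-12 - 480)) = sqrt(24064 - 492) = sqrt(23572) = 2*sqrt(5893)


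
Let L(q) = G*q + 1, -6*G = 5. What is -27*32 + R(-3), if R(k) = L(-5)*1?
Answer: -5153/6 ≈ -858.83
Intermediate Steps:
G = -⅚ (G = -⅙*5 = -⅚ ≈ -0.83333)
L(q) = 1 - 5*q/6 (L(q) = -5*q/6 + 1 = 1 - 5*q/6)
R(k) = 31/6 (R(k) = (1 - ⅚*(-5))*1 = (1 + 25/6)*1 = (31/6)*1 = 31/6)
-27*32 + R(-3) = -27*32 + 31/6 = -864 + 31/6 = -5153/6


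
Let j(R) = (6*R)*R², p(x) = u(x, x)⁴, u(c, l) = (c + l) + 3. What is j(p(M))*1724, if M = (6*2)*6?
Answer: 1053165269549221099324292963304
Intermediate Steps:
M = 72 (M = 12*6 = 72)
u(c, l) = 3 + c + l
p(x) = (3 + 2*x)⁴ (p(x) = (3 + x + x)⁴ = (3 + 2*x)⁴)
j(R) = 6*R³
j(p(M))*1724 = (6*((3 + 2*72)⁴)³)*1724 = (6*((3 + 144)⁴)³)*1724 = (6*(147⁴)³)*1724 = (6*466948881³)*1724 = (6*101814121186119595835681841)*1724 = 610884727116717575014091046*1724 = 1053165269549221099324292963304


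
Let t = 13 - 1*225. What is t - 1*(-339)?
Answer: 127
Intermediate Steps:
t = -212 (t = 13 - 225 = -212)
t - 1*(-339) = -212 - 1*(-339) = -212 + 339 = 127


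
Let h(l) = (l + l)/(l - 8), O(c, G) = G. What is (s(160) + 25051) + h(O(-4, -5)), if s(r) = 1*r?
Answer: 327753/13 ≈ 25212.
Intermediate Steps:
h(l) = 2*l/(-8 + l) (h(l) = (2*l)/(-8 + l) = 2*l/(-8 + l))
s(r) = r
(s(160) + 25051) + h(O(-4, -5)) = (160 + 25051) + 2*(-5)/(-8 - 5) = 25211 + 2*(-5)/(-13) = 25211 + 2*(-5)*(-1/13) = 25211 + 10/13 = 327753/13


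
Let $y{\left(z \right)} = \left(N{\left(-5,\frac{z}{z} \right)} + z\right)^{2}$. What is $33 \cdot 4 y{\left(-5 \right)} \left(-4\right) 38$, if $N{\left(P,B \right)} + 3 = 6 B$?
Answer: $-80256$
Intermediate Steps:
$N{\left(P,B \right)} = -3 + 6 B$
$y{\left(z \right)} = \left(3 + z\right)^{2}$ ($y{\left(z \right)} = \left(\left(-3 + 6 \frac{z}{z}\right) + z\right)^{2} = \left(\left(-3 + 6 \cdot 1\right) + z\right)^{2} = \left(\left(-3 + 6\right) + z\right)^{2} = \left(3 + z\right)^{2}$)
$33 \cdot 4 y{\left(-5 \right)} \left(-4\right) 38 = 33 \cdot 4 \left(3 - 5\right)^{2} \left(-4\right) 38 = 33 \cdot 4 \left(-2\right)^{2} \left(-4\right) 38 = 33 \cdot 4 \cdot 4 \left(-4\right) 38 = 33 \cdot 4 \left(-16\right) 38 = 33 \left(-64\right) 38 = \left(-2112\right) 38 = -80256$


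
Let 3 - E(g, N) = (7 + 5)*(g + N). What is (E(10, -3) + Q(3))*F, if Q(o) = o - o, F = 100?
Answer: -8100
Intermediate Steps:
Q(o) = 0
E(g, N) = 3 - 12*N - 12*g (E(g, N) = 3 - (7 + 5)*(g + N) = 3 - 12*(N + g) = 3 - (12*N + 12*g) = 3 + (-12*N - 12*g) = 3 - 12*N - 12*g)
(E(10, -3) + Q(3))*F = ((3 - 12*(-3) - 12*10) + 0)*100 = ((3 + 36 - 120) + 0)*100 = (-81 + 0)*100 = -81*100 = -8100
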